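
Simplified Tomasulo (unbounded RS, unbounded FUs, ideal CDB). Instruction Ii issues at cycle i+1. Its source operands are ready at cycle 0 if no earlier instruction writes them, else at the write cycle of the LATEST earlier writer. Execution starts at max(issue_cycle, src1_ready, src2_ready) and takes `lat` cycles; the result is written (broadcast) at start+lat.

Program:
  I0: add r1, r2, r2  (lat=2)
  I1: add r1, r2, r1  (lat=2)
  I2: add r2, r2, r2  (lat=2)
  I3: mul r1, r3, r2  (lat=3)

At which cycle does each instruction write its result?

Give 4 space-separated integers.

Answer: 3 5 5 8

Derivation:
I0 add r1: issue@1 deps=(None,None) exec_start@1 write@3
I1 add r1: issue@2 deps=(None,0) exec_start@3 write@5
I2 add r2: issue@3 deps=(None,None) exec_start@3 write@5
I3 mul r1: issue@4 deps=(None,2) exec_start@5 write@8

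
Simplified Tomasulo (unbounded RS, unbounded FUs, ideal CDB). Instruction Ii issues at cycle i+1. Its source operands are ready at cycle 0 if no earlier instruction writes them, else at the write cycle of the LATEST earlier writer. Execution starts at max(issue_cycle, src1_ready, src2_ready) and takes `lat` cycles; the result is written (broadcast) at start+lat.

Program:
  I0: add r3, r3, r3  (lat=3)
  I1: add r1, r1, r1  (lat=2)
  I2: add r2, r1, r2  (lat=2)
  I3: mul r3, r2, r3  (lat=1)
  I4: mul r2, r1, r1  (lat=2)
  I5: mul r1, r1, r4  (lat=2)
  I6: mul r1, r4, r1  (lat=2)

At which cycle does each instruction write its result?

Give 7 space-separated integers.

Answer: 4 4 6 7 7 8 10

Derivation:
I0 add r3: issue@1 deps=(None,None) exec_start@1 write@4
I1 add r1: issue@2 deps=(None,None) exec_start@2 write@4
I2 add r2: issue@3 deps=(1,None) exec_start@4 write@6
I3 mul r3: issue@4 deps=(2,0) exec_start@6 write@7
I4 mul r2: issue@5 deps=(1,1) exec_start@5 write@7
I5 mul r1: issue@6 deps=(1,None) exec_start@6 write@8
I6 mul r1: issue@7 deps=(None,5) exec_start@8 write@10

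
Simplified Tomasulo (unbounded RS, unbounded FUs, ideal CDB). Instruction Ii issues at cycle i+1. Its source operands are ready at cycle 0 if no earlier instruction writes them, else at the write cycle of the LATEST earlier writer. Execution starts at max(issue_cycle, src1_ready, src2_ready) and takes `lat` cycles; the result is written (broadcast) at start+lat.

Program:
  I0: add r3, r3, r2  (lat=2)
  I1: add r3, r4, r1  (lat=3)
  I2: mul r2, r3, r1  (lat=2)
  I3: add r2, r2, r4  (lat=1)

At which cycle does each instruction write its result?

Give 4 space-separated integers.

I0 add r3: issue@1 deps=(None,None) exec_start@1 write@3
I1 add r3: issue@2 deps=(None,None) exec_start@2 write@5
I2 mul r2: issue@3 deps=(1,None) exec_start@5 write@7
I3 add r2: issue@4 deps=(2,None) exec_start@7 write@8

Answer: 3 5 7 8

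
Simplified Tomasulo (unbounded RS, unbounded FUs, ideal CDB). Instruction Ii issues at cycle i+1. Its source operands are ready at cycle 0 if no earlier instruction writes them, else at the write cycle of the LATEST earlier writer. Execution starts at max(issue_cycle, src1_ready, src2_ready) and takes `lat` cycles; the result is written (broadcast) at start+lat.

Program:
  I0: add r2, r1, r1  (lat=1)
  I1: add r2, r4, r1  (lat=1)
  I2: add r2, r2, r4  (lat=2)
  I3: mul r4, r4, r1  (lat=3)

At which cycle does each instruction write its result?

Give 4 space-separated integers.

Answer: 2 3 5 7

Derivation:
I0 add r2: issue@1 deps=(None,None) exec_start@1 write@2
I1 add r2: issue@2 deps=(None,None) exec_start@2 write@3
I2 add r2: issue@3 deps=(1,None) exec_start@3 write@5
I3 mul r4: issue@4 deps=(None,None) exec_start@4 write@7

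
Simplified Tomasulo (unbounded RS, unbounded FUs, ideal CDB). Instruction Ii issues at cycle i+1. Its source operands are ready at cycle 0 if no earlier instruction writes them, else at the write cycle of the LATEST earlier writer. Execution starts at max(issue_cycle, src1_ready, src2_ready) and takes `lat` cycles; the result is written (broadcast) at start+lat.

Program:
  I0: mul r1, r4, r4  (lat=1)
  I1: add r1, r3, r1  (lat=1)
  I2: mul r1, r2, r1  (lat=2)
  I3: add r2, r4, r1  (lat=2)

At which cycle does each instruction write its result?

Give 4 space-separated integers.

I0 mul r1: issue@1 deps=(None,None) exec_start@1 write@2
I1 add r1: issue@2 deps=(None,0) exec_start@2 write@3
I2 mul r1: issue@3 deps=(None,1) exec_start@3 write@5
I3 add r2: issue@4 deps=(None,2) exec_start@5 write@7

Answer: 2 3 5 7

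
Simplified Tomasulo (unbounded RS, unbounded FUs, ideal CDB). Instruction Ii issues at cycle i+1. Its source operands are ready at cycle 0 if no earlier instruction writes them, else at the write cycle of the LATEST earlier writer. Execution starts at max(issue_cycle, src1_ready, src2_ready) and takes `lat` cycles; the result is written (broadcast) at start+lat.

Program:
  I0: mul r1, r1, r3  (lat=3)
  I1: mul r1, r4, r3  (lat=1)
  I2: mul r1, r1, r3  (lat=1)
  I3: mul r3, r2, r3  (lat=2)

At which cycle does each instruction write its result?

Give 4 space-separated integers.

I0 mul r1: issue@1 deps=(None,None) exec_start@1 write@4
I1 mul r1: issue@2 deps=(None,None) exec_start@2 write@3
I2 mul r1: issue@3 deps=(1,None) exec_start@3 write@4
I3 mul r3: issue@4 deps=(None,None) exec_start@4 write@6

Answer: 4 3 4 6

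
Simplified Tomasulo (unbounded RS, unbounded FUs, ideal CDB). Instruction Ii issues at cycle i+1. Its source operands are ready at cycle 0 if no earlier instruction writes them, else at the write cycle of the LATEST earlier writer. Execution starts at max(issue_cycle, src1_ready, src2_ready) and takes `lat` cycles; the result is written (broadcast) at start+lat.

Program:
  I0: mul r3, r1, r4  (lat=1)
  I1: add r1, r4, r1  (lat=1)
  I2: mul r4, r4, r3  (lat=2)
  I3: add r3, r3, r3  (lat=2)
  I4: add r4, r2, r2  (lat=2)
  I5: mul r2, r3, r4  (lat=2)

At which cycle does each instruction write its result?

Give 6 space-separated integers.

Answer: 2 3 5 6 7 9

Derivation:
I0 mul r3: issue@1 deps=(None,None) exec_start@1 write@2
I1 add r1: issue@2 deps=(None,None) exec_start@2 write@3
I2 mul r4: issue@3 deps=(None,0) exec_start@3 write@5
I3 add r3: issue@4 deps=(0,0) exec_start@4 write@6
I4 add r4: issue@5 deps=(None,None) exec_start@5 write@7
I5 mul r2: issue@6 deps=(3,4) exec_start@7 write@9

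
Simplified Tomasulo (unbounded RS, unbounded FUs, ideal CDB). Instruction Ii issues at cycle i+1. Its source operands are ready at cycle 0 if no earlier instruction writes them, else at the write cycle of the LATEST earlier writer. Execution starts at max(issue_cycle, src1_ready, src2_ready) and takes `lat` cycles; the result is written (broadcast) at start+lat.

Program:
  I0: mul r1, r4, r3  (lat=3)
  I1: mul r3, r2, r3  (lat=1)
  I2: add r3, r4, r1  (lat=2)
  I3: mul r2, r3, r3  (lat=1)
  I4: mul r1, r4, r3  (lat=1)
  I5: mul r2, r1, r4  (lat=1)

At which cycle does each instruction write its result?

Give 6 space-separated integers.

I0 mul r1: issue@1 deps=(None,None) exec_start@1 write@4
I1 mul r3: issue@2 deps=(None,None) exec_start@2 write@3
I2 add r3: issue@3 deps=(None,0) exec_start@4 write@6
I3 mul r2: issue@4 deps=(2,2) exec_start@6 write@7
I4 mul r1: issue@5 deps=(None,2) exec_start@6 write@7
I5 mul r2: issue@6 deps=(4,None) exec_start@7 write@8

Answer: 4 3 6 7 7 8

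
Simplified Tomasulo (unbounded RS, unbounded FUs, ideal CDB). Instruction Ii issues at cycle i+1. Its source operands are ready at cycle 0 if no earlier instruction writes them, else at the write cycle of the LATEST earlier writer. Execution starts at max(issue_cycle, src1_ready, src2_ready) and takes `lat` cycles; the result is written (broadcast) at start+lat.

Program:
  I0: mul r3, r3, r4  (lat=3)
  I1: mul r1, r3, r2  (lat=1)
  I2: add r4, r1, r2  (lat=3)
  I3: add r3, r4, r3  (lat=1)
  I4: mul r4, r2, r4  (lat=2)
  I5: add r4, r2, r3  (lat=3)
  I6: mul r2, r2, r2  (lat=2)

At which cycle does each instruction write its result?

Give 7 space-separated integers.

Answer: 4 5 8 9 10 12 9

Derivation:
I0 mul r3: issue@1 deps=(None,None) exec_start@1 write@4
I1 mul r1: issue@2 deps=(0,None) exec_start@4 write@5
I2 add r4: issue@3 deps=(1,None) exec_start@5 write@8
I3 add r3: issue@4 deps=(2,0) exec_start@8 write@9
I4 mul r4: issue@5 deps=(None,2) exec_start@8 write@10
I5 add r4: issue@6 deps=(None,3) exec_start@9 write@12
I6 mul r2: issue@7 deps=(None,None) exec_start@7 write@9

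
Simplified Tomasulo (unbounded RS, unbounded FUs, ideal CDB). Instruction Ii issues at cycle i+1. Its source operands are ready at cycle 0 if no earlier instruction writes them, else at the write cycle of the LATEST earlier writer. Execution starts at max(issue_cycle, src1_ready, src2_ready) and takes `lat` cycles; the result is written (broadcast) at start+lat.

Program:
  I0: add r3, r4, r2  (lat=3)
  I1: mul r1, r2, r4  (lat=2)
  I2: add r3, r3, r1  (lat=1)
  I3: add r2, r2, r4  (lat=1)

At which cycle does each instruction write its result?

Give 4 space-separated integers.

I0 add r3: issue@1 deps=(None,None) exec_start@1 write@4
I1 mul r1: issue@2 deps=(None,None) exec_start@2 write@4
I2 add r3: issue@3 deps=(0,1) exec_start@4 write@5
I3 add r2: issue@4 deps=(None,None) exec_start@4 write@5

Answer: 4 4 5 5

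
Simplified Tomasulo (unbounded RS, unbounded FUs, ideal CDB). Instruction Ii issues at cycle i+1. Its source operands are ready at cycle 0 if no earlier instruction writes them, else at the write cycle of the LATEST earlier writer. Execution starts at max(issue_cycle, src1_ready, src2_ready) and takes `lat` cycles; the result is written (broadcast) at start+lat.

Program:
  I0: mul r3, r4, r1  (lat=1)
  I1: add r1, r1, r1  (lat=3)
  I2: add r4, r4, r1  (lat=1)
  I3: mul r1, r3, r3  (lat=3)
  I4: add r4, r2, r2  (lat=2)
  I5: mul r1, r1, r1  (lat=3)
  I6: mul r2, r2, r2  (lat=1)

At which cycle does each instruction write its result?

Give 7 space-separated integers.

Answer: 2 5 6 7 7 10 8

Derivation:
I0 mul r3: issue@1 deps=(None,None) exec_start@1 write@2
I1 add r1: issue@2 deps=(None,None) exec_start@2 write@5
I2 add r4: issue@3 deps=(None,1) exec_start@5 write@6
I3 mul r1: issue@4 deps=(0,0) exec_start@4 write@7
I4 add r4: issue@5 deps=(None,None) exec_start@5 write@7
I5 mul r1: issue@6 deps=(3,3) exec_start@7 write@10
I6 mul r2: issue@7 deps=(None,None) exec_start@7 write@8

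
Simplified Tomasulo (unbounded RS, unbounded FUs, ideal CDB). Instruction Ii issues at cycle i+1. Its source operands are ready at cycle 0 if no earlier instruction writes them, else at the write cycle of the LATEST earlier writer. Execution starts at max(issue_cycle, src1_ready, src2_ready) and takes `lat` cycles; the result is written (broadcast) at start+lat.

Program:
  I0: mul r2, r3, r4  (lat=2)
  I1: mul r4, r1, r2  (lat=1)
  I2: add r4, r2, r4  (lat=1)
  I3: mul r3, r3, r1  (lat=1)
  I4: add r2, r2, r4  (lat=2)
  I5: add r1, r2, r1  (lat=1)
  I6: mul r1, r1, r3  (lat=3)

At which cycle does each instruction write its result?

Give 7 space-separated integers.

Answer: 3 4 5 5 7 8 11

Derivation:
I0 mul r2: issue@1 deps=(None,None) exec_start@1 write@3
I1 mul r4: issue@2 deps=(None,0) exec_start@3 write@4
I2 add r4: issue@3 deps=(0,1) exec_start@4 write@5
I3 mul r3: issue@4 deps=(None,None) exec_start@4 write@5
I4 add r2: issue@5 deps=(0,2) exec_start@5 write@7
I5 add r1: issue@6 deps=(4,None) exec_start@7 write@8
I6 mul r1: issue@7 deps=(5,3) exec_start@8 write@11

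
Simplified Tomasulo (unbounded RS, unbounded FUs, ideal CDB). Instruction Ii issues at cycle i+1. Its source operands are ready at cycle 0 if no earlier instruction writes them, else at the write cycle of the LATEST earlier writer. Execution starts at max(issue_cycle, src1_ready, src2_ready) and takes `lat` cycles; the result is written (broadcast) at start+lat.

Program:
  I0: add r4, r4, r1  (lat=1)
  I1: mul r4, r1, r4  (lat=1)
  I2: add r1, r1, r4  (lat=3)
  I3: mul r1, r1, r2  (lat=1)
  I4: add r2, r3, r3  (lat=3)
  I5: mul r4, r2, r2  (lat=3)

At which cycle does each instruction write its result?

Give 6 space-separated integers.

I0 add r4: issue@1 deps=(None,None) exec_start@1 write@2
I1 mul r4: issue@2 deps=(None,0) exec_start@2 write@3
I2 add r1: issue@3 deps=(None,1) exec_start@3 write@6
I3 mul r1: issue@4 deps=(2,None) exec_start@6 write@7
I4 add r2: issue@5 deps=(None,None) exec_start@5 write@8
I5 mul r4: issue@6 deps=(4,4) exec_start@8 write@11

Answer: 2 3 6 7 8 11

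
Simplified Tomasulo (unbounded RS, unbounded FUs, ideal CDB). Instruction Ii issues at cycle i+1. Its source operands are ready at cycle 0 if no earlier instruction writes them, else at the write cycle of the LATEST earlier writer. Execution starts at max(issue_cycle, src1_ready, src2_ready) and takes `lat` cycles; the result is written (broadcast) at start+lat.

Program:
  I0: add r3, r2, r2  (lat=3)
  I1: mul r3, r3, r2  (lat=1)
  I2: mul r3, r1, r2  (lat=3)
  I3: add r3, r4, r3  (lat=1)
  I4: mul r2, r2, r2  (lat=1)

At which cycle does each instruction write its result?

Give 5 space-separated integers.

Answer: 4 5 6 7 6

Derivation:
I0 add r3: issue@1 deps=(None,None) exec_start@1 write@4
I1 mul r3: issue@2 deps=(0,None) exec_start@4 write@5
I2 mul r3: issue@3 deps=(None,None) exec_start@3 write@6
I3 add r3: issue@4 deps=(None,2) exec_start@6 write@7
I4 mul r2: issue@5 deps=(None,None) exec_start@5 write@6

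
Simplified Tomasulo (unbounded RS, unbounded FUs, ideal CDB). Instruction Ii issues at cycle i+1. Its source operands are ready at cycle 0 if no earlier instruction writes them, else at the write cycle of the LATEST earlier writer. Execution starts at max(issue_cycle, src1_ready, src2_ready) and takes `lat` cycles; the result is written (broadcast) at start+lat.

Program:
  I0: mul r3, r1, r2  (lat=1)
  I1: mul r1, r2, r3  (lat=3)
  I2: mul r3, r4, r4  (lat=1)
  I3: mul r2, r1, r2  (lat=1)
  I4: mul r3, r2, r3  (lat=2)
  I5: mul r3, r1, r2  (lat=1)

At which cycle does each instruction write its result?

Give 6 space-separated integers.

Answer: 2 5 4 6 8 7

Derivation:
I0 mul r3: issue@1 deps=(None,None) exec_start@1 write@2
I1 mul r1: issue@2 deps=(None,0) exec_start@2 write@5
I2 mul r3: issue@3 deps=(None,None) exec_start@3 write@4
I3 mul r2: issue@4 deps=(1,None) exec_start@5 write@6
I4 mul r3: issue@5 deps=(3,2) exec_start@6 write@8
I5 mul r3: issue@6 deps=(1,3) exec_start@6 write@7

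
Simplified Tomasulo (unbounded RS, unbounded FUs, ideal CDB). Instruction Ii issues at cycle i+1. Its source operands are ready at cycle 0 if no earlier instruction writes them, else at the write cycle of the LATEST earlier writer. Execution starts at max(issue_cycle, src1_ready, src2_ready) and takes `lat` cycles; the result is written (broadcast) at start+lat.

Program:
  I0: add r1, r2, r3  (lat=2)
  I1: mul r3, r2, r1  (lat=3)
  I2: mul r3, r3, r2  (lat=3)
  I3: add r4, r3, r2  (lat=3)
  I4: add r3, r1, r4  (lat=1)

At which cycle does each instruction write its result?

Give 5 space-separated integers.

I0 add r1: issue@1 deps=(None,None) exec_start@1 write@3
I1 mul r3: issue@2 deps=(None,0) exec_start@3 write@6
I2 mul r3: issue@3 deps=(1,None) exec_start@6 write@9
I3 add r4: issue@4 deps=(2,None) exec_start@9 write@12
I4 add r3: issue@5 deps=(0,3) exec_start@12 write@13

Answer: 3 6 9 12 13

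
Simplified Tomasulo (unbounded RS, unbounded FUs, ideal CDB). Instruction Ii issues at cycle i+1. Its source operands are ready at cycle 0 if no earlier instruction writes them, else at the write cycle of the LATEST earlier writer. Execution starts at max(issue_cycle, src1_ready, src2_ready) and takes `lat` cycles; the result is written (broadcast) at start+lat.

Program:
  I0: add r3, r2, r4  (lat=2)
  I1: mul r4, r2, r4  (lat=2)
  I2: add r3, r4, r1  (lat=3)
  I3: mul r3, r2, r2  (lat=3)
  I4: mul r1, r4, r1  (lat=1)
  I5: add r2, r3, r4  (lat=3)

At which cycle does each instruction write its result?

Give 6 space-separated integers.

Answer: 3 4 7 7 6 10

Derivation:
I0 add r3: issue@1 deps=(None,None) exec_start@1 write@3
I1 mul r4: issue@2 deps=(None,None) exec_start@2 write@4
I2 add r3: issue@3 deps=(1,None) exec_start@4 write@7
I3 mul r3: issue@4 deps=(None,None) exec_start@4 write@7
I4 mul r1: issue@5 deps=(1,None) exec_start@5 write@6
I5 add r2: issue@6 deps=(3,1) exec_start@7 write@10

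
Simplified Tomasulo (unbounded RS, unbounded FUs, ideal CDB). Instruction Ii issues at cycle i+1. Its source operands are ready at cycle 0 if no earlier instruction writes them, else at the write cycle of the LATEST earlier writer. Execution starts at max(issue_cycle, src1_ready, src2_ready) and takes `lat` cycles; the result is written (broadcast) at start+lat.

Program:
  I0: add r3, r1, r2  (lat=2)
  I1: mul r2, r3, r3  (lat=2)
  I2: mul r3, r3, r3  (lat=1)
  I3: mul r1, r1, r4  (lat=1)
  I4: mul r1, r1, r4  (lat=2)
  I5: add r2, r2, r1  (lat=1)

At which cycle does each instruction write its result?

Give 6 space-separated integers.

I0 add r3: issue@1 deps=(None,None) exec_start@1 write@3
I1 mul r2: issue@2 deps=(0,0) exec_start@3 write@5
I2 mul r3: issue@3 deps=(0,0) exec_start@3 write@4
I3 mul r1: issue@4 deps=(None,None) exec_start@4 write@5
I4 mul r1: issue@5 deps=(3,None) exec_start@5 write@7
I5 add r2: issue@6 deps=(1,4) exec_start@7 write@8

Answer: 3 5 4 5 7 8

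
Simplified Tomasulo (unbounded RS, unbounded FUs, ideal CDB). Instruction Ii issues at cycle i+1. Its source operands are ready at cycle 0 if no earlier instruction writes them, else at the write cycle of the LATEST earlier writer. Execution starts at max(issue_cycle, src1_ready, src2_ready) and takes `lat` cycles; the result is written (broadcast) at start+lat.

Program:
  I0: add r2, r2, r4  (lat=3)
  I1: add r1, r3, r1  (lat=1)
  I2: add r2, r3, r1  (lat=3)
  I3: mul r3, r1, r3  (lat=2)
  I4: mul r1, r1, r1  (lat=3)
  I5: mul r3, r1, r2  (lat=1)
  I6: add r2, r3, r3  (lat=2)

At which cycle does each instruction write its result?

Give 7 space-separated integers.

Answer: 4 3 6 6 8 9 11

Derivation:
I0 add r2: issue@1 deps=(None,None) exec_start@1 write@4
I1 add r1: issue@2 deps=(None,None) exec_start@2 write@3
I2 add r2: issue@3 deps=(None,1) exec_start@3 write@6
I3 mul r3: issue@4 deps=(1,None) exec_start@4 write@6
I4 mul r1: issue@5 deps=(1,1) exec_start@5 write@8
I5 mul r3: issue@6 deps=(4,2) exec_start@8 write@9
I6 add r2: issue@7 deps=(5,5) exec_start@9 write@11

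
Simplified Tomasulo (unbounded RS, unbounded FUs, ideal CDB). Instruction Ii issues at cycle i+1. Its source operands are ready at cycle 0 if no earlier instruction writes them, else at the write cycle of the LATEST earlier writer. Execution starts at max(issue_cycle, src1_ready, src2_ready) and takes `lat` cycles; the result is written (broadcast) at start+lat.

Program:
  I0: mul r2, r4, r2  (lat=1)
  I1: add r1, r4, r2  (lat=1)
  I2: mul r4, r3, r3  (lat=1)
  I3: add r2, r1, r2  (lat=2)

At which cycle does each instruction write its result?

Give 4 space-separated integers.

Answer: 2 3 4 6

Derivation:
I0 mul r2: issue@1 deps=(None,None) exec_start@1 write@2
I1 add r1: issue@2 deps=(None,0) exec_start@2 write@3
I2 mul r4: issue@3 deps=(None,None) exec_start@3 write@4
I3 add r2: issue@4 deps=(1,0) exec_start@4 write@6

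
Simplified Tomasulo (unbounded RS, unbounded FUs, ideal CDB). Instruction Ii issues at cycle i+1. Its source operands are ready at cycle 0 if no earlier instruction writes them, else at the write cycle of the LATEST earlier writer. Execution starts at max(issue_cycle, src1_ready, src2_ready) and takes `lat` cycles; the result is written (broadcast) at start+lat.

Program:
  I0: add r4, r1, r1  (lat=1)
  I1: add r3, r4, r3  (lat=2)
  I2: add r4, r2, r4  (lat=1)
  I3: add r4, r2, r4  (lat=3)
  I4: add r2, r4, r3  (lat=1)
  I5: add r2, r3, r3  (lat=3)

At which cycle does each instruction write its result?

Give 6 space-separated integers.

I0 add r4: issue@1 deps=(None,None) exec_start@1 write@2
I1 add r3: issue@2 deps=(0,None) exec_start@2 write@4
I2 add r4: issue@3 deps=(None,0) exec_start@3 write@4
I3 add r4: issue@4 deps=(None,2) exec_start@4 write@7
I4 add r2: issue@5 deps=(3,1) exec_start@7 write@8
I5 add r2: issue@6 deps=(1,1) exec_start@6 write@9

Answer: 2 4 4 7 8 9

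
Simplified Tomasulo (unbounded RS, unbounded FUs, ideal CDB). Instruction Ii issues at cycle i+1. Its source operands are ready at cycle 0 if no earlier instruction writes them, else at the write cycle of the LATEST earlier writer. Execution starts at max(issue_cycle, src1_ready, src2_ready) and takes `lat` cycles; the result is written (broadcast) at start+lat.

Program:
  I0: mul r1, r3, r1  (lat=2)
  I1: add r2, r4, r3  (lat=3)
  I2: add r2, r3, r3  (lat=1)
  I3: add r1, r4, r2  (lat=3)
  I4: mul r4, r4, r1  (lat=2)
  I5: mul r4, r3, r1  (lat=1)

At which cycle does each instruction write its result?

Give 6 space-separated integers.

Answer: 3 5 4 7 9 8

Derivation:
I0 mul r1: issue@1 deps=(None,None) exec_start@1 write@3
I1 add r2: issue@2 deps=(None,None) exec_start@2 write@5
I2 add r2: issue@3 deps=(None,None) exec_start@3 write@4
I3 add r1: issue@4 deps=(None,2) exec_start@4 write@7
I4 mul r4: issue@5 deps=(None,3) exec_start@7 write@9
I5 mul r4: issue@6 deps=(None,3) exec_start@7 write@8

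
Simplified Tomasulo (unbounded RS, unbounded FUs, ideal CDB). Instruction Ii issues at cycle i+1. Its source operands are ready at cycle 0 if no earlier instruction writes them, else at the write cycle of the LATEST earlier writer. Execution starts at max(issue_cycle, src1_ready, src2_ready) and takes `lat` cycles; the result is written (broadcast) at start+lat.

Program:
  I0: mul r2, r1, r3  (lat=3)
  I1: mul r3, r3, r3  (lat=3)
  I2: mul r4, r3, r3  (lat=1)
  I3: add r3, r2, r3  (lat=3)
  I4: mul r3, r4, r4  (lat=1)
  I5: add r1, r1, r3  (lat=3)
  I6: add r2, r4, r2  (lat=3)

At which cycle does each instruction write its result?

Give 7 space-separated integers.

I0 mul r2: issue@1 deps=(None,None) exec_start@1 write@4
I1 mul r3: issue@2 deps=(None,None) exec_start@2 write@5
I2 mul r4: issue@3 deps=(1,1) exec_start@5 write@6
I3 add r3: issue@4 deps=(0,1) exec_start@5 write@8
I4 mul r3: issue@5 deps=(2,2) exec_start@6 write@7
I5 add r1: issue@6 deps=(None,4) exec_start@7 write@10
I6 add r2: issue@7 deps=(2,0) exec_start@7 write@10

Answer: 4 5 6 8 7 10 10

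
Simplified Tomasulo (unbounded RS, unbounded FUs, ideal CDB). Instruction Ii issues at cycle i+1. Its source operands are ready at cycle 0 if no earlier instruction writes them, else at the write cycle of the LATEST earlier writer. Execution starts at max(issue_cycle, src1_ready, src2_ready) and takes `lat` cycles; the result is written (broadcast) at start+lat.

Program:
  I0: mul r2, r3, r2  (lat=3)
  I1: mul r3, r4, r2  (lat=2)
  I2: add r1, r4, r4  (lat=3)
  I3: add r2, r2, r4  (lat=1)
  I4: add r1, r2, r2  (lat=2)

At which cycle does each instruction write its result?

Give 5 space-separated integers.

I0 mul r2: issue@1 deps=(None,None) exec_start@1 write@4
I1 mul r3: issue@2 deps=(None,0) exec_start@4 write@6
I2 add r1: issue@3 deps=(None,None) exec_start@3 write@6
I3 add r2: issue@4 deps=(0,None) exec_start@4 write@5
I4 add r1: issue@5 deps=(3,3) exec_start@5 write@7

Answer: 4 6 6 5 7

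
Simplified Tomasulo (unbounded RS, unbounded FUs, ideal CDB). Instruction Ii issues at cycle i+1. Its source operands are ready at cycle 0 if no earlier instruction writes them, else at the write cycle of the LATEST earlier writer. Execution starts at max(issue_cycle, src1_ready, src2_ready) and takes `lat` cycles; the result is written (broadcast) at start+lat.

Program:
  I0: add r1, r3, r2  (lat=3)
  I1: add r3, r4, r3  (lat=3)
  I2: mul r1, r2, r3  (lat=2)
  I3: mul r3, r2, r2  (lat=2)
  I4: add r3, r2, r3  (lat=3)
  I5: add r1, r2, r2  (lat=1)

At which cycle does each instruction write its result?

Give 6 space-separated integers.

I0 add r1: issue@1 deps=(None,None) exec_start@1 write@4
I1 add r3: issue@2 deps=(None,None) exec_start@2 write@5
I2 mul r1: issue@3 deps=(None,1) exec_start@5 write@7
I3 mul r3: issue@4 deps=(None,None) exec_start@4 write@6
I4 add r3: issue@5 deps=(None,3) exec_start@6 write@9
I5 add r1: issue@6 deps=(None,None) exec_start@6 write@7

Answer: 4 5 7 6 9 7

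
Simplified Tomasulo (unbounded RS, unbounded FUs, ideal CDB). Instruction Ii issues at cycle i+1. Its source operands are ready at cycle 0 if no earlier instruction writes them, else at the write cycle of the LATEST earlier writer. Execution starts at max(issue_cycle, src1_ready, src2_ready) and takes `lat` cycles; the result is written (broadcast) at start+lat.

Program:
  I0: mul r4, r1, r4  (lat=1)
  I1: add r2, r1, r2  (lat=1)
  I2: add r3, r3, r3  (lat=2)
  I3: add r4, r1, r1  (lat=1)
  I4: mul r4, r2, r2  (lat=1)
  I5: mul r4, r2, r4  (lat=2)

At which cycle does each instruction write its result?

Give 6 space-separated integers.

Answer: 2 3 5 5 6 8

Derivation:
I0 mul r4: issue@1 deps=(None,None) exec_start@1 write@2
I1 add r2: issue@2 deps=(None,None) exec_start@2 write@3
I2 add r3: issue@3 deps=(None,None) exec_start@3 write@5
I3 add r4: issue@4 deps=(None,None) exec_start@4 write@5
I4 mul r4: issue@5 deps=(1,1) exec_start@5 write@6
I5 mul r4: issue@6 deps=(1,4) exec_start@6 write@8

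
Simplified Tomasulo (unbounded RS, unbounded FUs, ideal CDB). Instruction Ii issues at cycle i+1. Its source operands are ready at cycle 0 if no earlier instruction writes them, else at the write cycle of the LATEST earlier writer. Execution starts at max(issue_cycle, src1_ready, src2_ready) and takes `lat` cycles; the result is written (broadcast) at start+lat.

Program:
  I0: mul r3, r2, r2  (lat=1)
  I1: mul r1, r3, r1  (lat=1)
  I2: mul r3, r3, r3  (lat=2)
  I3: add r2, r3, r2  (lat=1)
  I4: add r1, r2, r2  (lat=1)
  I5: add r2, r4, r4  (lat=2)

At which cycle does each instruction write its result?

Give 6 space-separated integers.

I0 mul r3: issue@1 deps=(None,None) exec_start@1 write@2
I1 mul r1: issue@2 deps=(0,None) exec_start@2 write@3
I2 mul r3: issue@3 deps=(0,0) exec_start@3 write@5
I3 add r2: issue@4 deps=(2,None) exec_start@5 write@6
I4 add r1: issue@5 deps=(3,3) exec_start@6 write@7
I5 add r2: issue@6 deps=(None,None) exec_start@6 write@8

Answer: 2 3 5 6 7 8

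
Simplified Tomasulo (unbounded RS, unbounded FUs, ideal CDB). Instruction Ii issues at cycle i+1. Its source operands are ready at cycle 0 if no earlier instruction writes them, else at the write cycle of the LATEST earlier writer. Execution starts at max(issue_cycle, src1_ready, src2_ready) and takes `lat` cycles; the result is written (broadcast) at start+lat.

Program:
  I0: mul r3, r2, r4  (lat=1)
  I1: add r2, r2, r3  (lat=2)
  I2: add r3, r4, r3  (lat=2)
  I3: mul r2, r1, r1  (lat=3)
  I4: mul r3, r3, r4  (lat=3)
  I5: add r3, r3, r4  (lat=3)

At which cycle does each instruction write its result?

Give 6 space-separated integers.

I0 mul r3: issue@1 deps=(None,None) exec_start@1 write@2
I1 add r2: issue@2 deps=(None,0) exec_start@2 write@4
I2 add r3: issue@3 deps=(None,0) exec_start@3 write@5
I3 mul r2: issue@4 deps=(None,None) exec_start@4 write@7
I4 mul r3: issue@5 deps=(2,None) exec_start@5 write@8
I5 add r3: issue@6 deps=(4,None) exec_start@8 write@11

Answer: 2 4 5 7 8 11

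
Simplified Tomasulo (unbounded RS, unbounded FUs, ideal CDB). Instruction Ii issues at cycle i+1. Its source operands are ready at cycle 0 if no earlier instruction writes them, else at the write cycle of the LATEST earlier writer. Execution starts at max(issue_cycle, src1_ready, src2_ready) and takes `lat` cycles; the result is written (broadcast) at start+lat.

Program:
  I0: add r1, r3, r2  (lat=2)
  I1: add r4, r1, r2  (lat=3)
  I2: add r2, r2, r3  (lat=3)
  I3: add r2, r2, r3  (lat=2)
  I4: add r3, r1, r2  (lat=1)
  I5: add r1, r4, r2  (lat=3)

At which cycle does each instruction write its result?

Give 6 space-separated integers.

Answer: 3 6 6 8 9 11

Derivation:
I0 add r1: issue@1 deps=(None,None) exec_start@1 write@3
I1 add r4: issue@2 deps=(0,None) exec_start@3 write@6
I2 add r2: issue@3 deps=(None,None) exec_start@3 write@6
I3 add r2: issue@4 deps=(2,None) exec_start@6 write@8
I4 add r3: issue@5 deps=(0,3) exec_start@8 write@9
I5 add r1: issue@6 deps=(1,3) exec_start@8 write@11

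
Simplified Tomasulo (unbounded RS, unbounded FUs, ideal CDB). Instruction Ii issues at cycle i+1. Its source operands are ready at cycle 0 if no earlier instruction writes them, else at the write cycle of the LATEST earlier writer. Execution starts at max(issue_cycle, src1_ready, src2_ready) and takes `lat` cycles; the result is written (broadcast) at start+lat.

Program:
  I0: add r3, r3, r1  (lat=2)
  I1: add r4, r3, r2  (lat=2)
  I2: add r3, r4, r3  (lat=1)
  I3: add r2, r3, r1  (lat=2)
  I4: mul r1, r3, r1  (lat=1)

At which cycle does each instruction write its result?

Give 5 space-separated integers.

I0 add r3: issue@1 deps=(None,None) exec_start@1 write@3
I1 add r4: issue@2 deps=(0,None) exec_start@3 write@5
I2 add r3: issue@3 deps=(1,0) exec_start@5 write@6
I3 add r2: issue@4 deps=(2,None) exec_start@6 write@8
I4 mul r1: issue@5 deps=(2,None) exec_start@6 write@7

Answer: 3 5 6 8 7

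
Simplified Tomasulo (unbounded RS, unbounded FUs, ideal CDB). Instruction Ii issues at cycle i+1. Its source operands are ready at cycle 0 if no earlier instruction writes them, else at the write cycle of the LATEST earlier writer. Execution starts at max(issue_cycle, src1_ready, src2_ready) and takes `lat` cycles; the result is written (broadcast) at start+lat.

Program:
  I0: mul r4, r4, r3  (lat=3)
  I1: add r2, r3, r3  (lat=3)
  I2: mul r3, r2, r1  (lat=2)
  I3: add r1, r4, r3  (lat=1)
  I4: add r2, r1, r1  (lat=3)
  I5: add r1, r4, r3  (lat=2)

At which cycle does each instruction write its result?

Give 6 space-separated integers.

I0 mul r4: issue@1 deps=(None,None) exec_start@1 write@4
I1 add r2: issue@2 deps=(None,None) exec_start@2 write@5
I2 mul r3: issue@3 deps=(1,None) exec_start@5 write@7
I3 add r1: issue@4 deps=(0,2) exec_start@7 write@8
I4 add r2: issue@5 deps=(3,3) exec_start@8 write@11
I5 add r1: issue@6 deps=(0,2) exec_start@7 write@9

Answer: 4 5 7 8 11 9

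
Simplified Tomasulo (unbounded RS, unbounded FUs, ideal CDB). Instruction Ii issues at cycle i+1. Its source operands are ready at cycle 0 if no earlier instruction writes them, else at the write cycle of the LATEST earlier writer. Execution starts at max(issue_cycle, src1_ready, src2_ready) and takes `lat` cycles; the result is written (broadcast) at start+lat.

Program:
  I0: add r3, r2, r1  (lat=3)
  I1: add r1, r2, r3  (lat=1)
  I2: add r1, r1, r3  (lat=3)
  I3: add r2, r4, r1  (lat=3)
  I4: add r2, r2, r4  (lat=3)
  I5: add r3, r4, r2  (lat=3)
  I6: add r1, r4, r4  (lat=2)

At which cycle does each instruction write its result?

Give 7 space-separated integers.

Answer: 4 5 8 11 14 17 9

Derivation:
I0 add r3: issue@1 deps=(None,None) exec_start@1 write@4
I1 add r1: issue@2 deps=(None,0) exec_start@4 write@5
I2 add r1: issue@3 deps=(1,0) exec_start@5 write@8
I3 add r2: issue@4 deps=(None,2) exec_start@8 write@11
I4 add r2: issue@5 deps=(3,None) exec_start@11 write@14
I5 add r3: issue@6 deps=(None,4) exec_start@14 write@17
I6 add r1: issue@7 deps=(None,None) exec_start@7 write@9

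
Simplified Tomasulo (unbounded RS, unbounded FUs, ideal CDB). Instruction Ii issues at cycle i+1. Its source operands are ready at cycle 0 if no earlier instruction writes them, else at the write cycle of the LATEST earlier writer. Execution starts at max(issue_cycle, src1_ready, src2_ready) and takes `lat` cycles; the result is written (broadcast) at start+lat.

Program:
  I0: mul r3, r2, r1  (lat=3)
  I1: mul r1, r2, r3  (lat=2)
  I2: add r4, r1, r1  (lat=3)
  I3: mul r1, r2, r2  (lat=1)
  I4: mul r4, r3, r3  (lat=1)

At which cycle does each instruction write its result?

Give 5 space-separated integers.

I0 mul r3: issue@1 deps=(None,None) exec_start@1 write@4
I1 mul r1: issue@2 deps=(None,0) exec_start@4 write@6
I2 add r4: issue@3 deps=(1,1) exec_start@6 write@9
I3 mul r1: issue@4 deps=(None,None) exec_start@4 write@5
I4 mul r4: issue@5 deps=(0,0) exec_start@5 write@6

Answer: 4 6 9 5 6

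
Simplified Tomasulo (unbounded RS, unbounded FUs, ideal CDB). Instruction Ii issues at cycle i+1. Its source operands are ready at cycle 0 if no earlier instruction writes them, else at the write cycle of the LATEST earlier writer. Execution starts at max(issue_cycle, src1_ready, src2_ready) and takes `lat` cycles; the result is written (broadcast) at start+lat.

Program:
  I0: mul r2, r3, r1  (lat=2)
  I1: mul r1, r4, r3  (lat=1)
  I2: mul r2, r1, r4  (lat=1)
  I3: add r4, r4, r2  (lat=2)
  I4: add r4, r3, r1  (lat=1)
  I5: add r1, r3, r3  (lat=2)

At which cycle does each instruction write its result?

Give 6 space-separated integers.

I0 mul r2: issue@1 deps=(None,None) exec_start@1 write@3
I1 mul r1: issue@2 deps=(None,None) exec_start@2 write@3
I2 mul r2: issue@3 deps=(1,None) exec_start@3 write@4
I3 add r4: issue@4 deps=(None,2) exec_start@4 write@6
I4 add r4: issue@5 deps=(None,1) exec_start@5 write@6
I5 add r1: issue@6 deps=(None,None) exec_start@6 write@8

Answer: 3 3 4 6 6 8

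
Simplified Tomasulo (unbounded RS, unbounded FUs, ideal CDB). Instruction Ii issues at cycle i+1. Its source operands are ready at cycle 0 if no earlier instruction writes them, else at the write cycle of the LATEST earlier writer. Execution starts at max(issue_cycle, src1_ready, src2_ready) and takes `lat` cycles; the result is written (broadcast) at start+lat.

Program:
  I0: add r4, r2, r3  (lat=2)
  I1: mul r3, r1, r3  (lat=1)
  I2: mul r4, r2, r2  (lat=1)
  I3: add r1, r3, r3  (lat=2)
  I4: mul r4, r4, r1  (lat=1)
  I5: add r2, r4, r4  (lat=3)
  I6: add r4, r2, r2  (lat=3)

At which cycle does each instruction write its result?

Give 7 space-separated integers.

Answer: 3 3 4 6 7 10 13

Derivation:
I0 add r4: issue@1 deps=(None,None) exec_start@1 write@3
I1 mul r3: issue@2 deps=(None,None) exec_start@2 write@3
I2 mul r4: issue@3 deps=(None,None) exec_start@3 write@4
I3 add r1: issue@4 deps=(1,1) exec_start@4 write@6
I4 mul r4: issue@5 deps=(2,3) exec_start@6 write@7
I5 add r2: issue@6 deps=(4,4) exec_start@7 write@10
I6 add r4: issue@7 deps=(5,5) exec_start@10 write@13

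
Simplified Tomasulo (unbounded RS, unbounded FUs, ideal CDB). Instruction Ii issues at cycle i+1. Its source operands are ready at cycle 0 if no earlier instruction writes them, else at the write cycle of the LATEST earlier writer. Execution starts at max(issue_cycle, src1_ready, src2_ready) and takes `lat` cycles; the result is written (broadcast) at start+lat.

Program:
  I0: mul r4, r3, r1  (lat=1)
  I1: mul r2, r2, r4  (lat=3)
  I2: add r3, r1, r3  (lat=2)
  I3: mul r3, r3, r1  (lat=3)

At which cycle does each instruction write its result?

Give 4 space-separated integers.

I0 mul r4: issue@1 deps=(None,None) exec_start@1 write@2
I1 mul r2: issue@2 deps=(None,0) exec_start@2 write@5
I2 add r3: issue@3 deps=(None,None) exec_start@3 write@5
I3 mul r3: issue@4 deps=(2,None) exec_start@5 write@8

Answer: 2 5 5 8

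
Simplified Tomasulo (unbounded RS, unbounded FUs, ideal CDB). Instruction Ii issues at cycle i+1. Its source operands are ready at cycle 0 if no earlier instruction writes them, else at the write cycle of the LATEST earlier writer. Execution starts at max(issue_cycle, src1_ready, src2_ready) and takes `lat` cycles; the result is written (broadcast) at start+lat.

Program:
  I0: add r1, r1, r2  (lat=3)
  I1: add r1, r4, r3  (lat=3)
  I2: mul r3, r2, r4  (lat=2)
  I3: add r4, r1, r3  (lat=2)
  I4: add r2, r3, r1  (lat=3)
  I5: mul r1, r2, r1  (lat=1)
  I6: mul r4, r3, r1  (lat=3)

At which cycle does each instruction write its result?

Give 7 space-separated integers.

I0 add r1: issue@1 deps=(None,None) exec_start@1 write@4
I1 add r1: issue@2 deps=(None,None) exec_start@2 write@5
I2 mul r3: issue@3 deps=(None,None) exec_start@3 write@5
I3 add r4: issue@4 deps=(1,2) exec_start@5 write@7
I4 add r2: issue@5 deps=(2,1) exec_start@5 write@8
I5 mul r1: issue@6 deps=(4,1) exec_start@8 write@9
I6 mul r4: issue@7 deps=(2,5) exec_start@9 write@12

Answer: 4 5 5 7 8 9 12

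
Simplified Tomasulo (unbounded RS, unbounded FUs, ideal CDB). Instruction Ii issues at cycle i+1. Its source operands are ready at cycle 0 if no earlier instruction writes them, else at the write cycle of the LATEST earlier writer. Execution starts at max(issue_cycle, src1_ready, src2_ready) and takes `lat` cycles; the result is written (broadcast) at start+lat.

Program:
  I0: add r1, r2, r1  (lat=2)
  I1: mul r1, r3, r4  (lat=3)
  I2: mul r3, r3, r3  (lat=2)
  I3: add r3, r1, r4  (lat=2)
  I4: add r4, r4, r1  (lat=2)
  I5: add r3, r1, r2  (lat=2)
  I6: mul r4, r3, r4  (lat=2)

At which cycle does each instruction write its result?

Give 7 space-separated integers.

I0 add r1: issue@1 deps=(None,None) exec_start@1 write@3
I1 mul r1: issue@2 deps=(None,None) exec_start@2 write@5
I2 mul r3: issue@3 deps=(None,None) exec_start@3 write@5
I3 add r3: issue@4 deps=(1,None) exec_start@5 write@7
I4 add r4: issue@5 deps=(None,1) exec_start@5 write@7
I5 add r3: issue@6 deps=(1,None) exec_start@6 write@8
I6 mul r4: issue@7 deps=(5,4) exec_start@8 write@10

Answer: 3 5 5 7 7 8 10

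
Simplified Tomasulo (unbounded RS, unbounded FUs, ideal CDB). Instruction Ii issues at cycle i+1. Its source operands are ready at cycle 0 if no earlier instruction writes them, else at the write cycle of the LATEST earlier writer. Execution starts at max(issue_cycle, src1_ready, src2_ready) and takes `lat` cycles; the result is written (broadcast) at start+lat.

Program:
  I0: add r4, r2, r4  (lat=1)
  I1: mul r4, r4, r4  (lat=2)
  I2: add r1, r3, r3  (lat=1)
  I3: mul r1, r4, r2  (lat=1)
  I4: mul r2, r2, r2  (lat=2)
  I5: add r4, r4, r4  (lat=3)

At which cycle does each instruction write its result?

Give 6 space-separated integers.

I0 add r4: issue@1 deps=(None,None) exec_start@1 write@2
I1 mul r4: issue@2 deps=(0,0) exec_start@2 write@4
I2 add r1: issue@3 deps=(None,None) exec_start@3 write@4
I3 mul r1: issue@4 deps=(1,None) exec_start@4 write@5
I4 mul r2: issue@5 deps=(None,None) exec_start@5 write@7
I5 add r4: issue@6 deps=(1,1) exec_start@6 write@9

Answer: 2 4 4 5 7 9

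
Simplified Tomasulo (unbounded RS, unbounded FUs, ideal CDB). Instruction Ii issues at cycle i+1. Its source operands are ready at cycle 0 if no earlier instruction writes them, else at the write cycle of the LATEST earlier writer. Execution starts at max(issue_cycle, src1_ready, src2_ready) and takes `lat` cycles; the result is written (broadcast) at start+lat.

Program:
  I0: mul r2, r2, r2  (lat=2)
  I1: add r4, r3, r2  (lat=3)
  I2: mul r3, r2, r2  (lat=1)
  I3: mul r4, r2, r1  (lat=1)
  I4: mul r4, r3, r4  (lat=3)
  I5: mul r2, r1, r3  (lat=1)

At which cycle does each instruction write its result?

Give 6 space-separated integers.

I0 mul r2: issue@1 deps=(None,None) exec_start@1 write@3
I1 add r4: issue@2 deps=(None,0) exec_start@3 write@6
I2 mul r3: issue@3 deps=(0,0) exec_start@3 write@4
I3 mul r4: issue@4 deps=(0,None) exec_start@4 write@5
I4 mul r4: issue@5 deps=(2,3) exec_start@5 write@8
I5 mul r2: issue@6 deps=(None,2) exec_start@6 write@7

Answer: 3 6 4 5 8 7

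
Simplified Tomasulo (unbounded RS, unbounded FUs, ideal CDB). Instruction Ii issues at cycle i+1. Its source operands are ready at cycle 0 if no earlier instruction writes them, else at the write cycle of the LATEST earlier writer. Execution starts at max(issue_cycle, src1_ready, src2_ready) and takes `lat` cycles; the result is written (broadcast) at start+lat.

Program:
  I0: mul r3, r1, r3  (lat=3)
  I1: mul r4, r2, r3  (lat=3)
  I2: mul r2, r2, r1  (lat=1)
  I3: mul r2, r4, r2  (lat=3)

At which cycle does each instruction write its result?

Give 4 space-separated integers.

I0 mul r3: issue@1 deps=(None,None) exec_start@1 write@4
I1 mul r4: issue@2 deps=(None,0) exec_start@4 write@7
I2 mul r2: issue@3 deps=(None,None) exec_start@3 write@4
I3 mul r2: issue@4 deps=(1,2) exec_start@7 write@10

Answer: 4 7 4 10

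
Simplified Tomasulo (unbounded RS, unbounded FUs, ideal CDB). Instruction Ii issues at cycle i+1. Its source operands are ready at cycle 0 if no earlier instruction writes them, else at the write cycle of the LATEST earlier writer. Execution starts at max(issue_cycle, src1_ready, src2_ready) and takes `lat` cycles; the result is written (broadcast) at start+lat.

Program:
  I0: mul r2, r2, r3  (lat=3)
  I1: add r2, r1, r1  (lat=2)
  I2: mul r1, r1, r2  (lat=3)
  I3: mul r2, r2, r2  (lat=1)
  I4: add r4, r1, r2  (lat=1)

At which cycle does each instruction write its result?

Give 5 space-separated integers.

Answer: 4 4 7 5 8

Derivation:
I0 mul r2: issue@1 deps=(None,None) exec_start@1 write@4
I1 add r2: issue@2 deps=(None,None) exec_start@2 write@4
I2 mul r1: issue@3 deps=(None,1) exec_start@4 write@7
I3 mul r2: issue@4 deps=(1,1) exec_start@4 write@5
I4 add r4: issue@5 deps=(2,3) exec_start@7 write@8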